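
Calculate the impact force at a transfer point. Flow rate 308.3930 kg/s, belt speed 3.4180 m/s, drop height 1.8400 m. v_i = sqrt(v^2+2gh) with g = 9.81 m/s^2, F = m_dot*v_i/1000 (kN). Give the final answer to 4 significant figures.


v_i = sqrt(3.4180^2 + 2*9.81*1.8400) = 6.91256 m/s
F = 308.3930 * 6.91256 / 1000
F = 2.132 kN


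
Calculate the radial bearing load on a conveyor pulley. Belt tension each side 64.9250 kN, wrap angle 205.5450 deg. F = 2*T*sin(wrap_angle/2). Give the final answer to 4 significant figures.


F = 2 * 64.9250 * sin(205.5450/2 deg)
F = 126.6 kN


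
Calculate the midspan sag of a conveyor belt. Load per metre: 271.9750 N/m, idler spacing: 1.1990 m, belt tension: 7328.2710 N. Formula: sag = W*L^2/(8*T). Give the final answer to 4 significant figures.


sag = 271.9750 * 1.1990^2 / (8 * 7328.2710)
sag = 0.006669 m


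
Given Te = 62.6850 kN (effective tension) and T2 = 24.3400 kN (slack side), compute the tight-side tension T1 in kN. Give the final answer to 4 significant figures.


T1 = Te + T2 = 62.6850 + 24.3400
T1 = 87.03 kN


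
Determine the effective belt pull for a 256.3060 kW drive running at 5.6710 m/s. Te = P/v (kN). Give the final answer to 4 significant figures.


Te = P / v = 256.3060 / 5.6710
Te = 45.20 kN


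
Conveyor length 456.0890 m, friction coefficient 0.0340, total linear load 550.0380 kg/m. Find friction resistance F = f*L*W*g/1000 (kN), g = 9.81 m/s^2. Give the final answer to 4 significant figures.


F = 0.0340 * 456.0890 * 550.0380 * 9.81 / 1000
F = 83.67 kN


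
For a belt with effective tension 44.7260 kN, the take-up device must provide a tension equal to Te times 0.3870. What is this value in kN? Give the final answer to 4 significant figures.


T_tu = 44.7260 * 0.3870
T_tu = 17.31 kN


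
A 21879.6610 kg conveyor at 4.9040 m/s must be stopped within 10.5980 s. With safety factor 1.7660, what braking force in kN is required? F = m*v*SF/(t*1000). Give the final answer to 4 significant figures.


F = 21879.6610 * 4.9040 / 10.5980 * 1.7660 / 1000
F = 17.88 kN


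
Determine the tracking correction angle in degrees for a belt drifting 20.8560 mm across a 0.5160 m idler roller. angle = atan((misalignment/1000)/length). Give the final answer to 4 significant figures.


misalign_m = 20.8560 / 1000 = 0.020856 m
angle = atan(0.020856 / 0.5160)
angle = 2.315 deg


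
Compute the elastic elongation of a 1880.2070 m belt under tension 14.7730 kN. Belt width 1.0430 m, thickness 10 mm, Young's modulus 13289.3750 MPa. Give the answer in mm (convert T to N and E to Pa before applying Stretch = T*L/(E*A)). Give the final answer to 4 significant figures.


A = 1.0430 * 0.01 = 0.01043 m^2
Stretch = 14.7730*1000 * 1880.2070 / (13289.3750e6 * 0.01043) * 1000
Stretch = 200.4 mm


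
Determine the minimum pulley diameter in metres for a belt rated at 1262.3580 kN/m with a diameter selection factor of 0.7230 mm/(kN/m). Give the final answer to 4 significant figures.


D = 1262.3580 * 0.7230 / 1000
D = 0.9127 m


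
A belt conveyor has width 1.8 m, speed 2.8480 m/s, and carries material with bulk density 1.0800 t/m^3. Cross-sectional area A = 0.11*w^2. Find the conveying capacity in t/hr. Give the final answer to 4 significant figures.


A = 0.11 * 1.8^2 = 0.3564 m^2
C = 0.3564 * 2.8480 * 1.0800 * 3600
C = 3946 t/hr


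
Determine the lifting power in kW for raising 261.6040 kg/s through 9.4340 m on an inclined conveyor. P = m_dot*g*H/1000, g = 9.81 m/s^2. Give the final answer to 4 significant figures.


P = 261.6040 * 9.81 * 9.4340 / 1000
P = 24.21 kW


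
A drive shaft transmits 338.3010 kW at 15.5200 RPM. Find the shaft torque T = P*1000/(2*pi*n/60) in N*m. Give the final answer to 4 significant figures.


omega = 2*pi*15.5200/60 = 1.62525 rad/s
T = 338.3010*1000 / 1.62525
T = 208200 N*m


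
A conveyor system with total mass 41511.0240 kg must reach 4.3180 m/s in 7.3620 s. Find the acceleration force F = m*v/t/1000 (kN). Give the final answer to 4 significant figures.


F = 41511.0240 * 4.3180 / 7.3620 / 1000
F = 24.35 kN


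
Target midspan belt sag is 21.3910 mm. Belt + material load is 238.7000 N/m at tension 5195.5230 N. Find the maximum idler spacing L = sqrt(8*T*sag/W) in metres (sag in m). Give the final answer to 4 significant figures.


sag = 21.3910/1000 = 0.021391 m
L = sqrt(8 * 5195.5230 * 0.021391 / 238.7000)
L = 1.930 m


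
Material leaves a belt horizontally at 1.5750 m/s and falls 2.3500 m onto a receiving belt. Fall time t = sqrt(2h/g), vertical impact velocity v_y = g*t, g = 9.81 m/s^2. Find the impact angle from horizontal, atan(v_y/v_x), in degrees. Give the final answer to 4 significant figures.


t = sqrt(2*2.3500/9.81) = 0.692173 s
v_y = 9.81 * 0.692173 = 6.79022 m/s
angle = atan(6.79022 / 1.5750) = 76.94 deg


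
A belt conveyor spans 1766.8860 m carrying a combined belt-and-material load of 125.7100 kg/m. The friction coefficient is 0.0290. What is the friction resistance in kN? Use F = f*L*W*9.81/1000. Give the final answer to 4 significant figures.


F = 0.0290 * 1766.8860 * 125.7100 * 9.81 / 1000
F = 63.19 kN


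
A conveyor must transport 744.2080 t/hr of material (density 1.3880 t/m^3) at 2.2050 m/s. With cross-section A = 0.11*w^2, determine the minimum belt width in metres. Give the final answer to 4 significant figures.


A_req = 744.2080 / (2.2050 * 1.3880 * 3600) = 0.0675451 m^2
w = sqrt(0.0675451 / 0.11)
w = 0.7836 m


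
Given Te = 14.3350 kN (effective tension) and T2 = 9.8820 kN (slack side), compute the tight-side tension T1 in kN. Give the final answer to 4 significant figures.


T1 = Te + T2 = 14.3350 + 9.8820
T1 = 24.22 kN


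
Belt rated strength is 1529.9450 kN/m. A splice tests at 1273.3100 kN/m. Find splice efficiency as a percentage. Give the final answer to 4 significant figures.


Eff = 1273.3100 / 1529.9450 * 100
Eff = 83.23 %


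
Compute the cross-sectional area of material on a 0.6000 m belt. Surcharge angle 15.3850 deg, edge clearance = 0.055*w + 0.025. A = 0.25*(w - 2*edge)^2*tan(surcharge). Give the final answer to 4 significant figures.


edge = 0.055*0.6000 + 0.025 = 0.058 m
ew = 0.6000 - 2*0.058 = 0.484 m
A = 0.25 * 0.484^2 * tan(15.3850 deg)
A = 0.01611 m^2


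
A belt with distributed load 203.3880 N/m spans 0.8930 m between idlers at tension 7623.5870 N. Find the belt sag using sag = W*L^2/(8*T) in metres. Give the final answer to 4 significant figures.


sag = 203.3880 * 0.8930^2 / (8 * 7623.5870)
sag = 0.002659 m


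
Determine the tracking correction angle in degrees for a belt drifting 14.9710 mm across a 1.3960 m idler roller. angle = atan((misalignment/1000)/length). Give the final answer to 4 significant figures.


misalign_m = 14.9710 / 1000 = 0.014971 m
angle = atan(0.014971 / 1.3960)
angle = 0.6144 deg


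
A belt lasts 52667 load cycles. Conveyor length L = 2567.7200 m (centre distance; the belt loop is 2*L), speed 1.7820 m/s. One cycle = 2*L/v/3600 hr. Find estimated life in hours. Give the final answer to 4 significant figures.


cycle_time = 2 * 2567.7200 / 1.7820 / 3600 = 0.800511 hr
life = 52667 * 0.800511 = 42160 hours


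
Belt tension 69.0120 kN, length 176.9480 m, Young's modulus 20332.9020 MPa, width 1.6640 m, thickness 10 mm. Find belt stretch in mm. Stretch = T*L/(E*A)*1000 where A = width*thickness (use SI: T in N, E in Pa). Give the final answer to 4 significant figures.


A = 1.6640 * 0.01 = 0.01664 m^2
Stretch = 69.0120*1000 * 176.9480 / (20332.9020e6 * 0.01664) * 1000
Stretch = 36.09 mm


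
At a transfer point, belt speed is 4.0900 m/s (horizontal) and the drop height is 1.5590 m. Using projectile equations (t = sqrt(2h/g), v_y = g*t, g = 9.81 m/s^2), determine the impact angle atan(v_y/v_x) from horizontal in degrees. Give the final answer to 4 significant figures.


t = sqrt(2*1.5590/9.81) = 0.563772 s
v_y = 9.81 * 0.563772 = 5.5306 m/s
angle = atan(5.5306 / 4.0900) = 53.52 deg


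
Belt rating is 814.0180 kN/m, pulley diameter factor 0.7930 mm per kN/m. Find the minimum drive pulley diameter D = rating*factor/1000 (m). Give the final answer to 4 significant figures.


D = 814.0180 * 0.7930 / 1000
D = 0.6455 m


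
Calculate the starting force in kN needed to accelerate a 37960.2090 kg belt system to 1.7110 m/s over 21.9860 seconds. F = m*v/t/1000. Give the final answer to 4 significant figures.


F = 37960.2090 * 1.7110 / 21.9860 / 1000
F = 2.954 kN


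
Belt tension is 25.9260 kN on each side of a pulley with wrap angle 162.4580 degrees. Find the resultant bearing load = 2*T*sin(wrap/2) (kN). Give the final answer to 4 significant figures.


F = 2 * 25.9260 * sin(162.4580/2 deg)
F = 51.25 kN


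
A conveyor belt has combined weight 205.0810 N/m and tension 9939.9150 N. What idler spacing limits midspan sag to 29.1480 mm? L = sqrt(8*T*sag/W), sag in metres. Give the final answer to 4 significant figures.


sag = 29.1480/1000 = 0.029148 m
L = sqrt(8 * 9939.9150 * 0.029148 / 205.0810)
L = 3.362 m


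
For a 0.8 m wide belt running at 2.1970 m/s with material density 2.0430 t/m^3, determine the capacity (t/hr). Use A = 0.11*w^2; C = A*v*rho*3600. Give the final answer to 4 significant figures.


A = 0.11 * 0.8^2 = 0.0704 m^2
C = 0.0704 * 2.1970 * 2.0430 * 3600
C = 1138 t/hr


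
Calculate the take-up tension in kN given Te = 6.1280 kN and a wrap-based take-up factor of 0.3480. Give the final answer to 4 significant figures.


T_tu = 6.1280 * 0.3480
T_tu = 2.133 kN


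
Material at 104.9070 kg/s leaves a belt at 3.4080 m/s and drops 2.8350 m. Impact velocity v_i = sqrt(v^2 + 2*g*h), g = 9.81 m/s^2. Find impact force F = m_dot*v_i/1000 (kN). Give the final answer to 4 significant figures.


v_i = sqrt(3.4080^2 + 2*9.81*2.8350) = 8.19983 m/s
F = 104.9070 * 8.19983 / 1000
F = 0.8602 kN


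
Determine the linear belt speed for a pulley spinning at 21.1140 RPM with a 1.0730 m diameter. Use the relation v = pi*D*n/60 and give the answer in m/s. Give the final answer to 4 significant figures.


v = pi * 1.0730 * 21.1140 / 60
v = 1.186 m/s


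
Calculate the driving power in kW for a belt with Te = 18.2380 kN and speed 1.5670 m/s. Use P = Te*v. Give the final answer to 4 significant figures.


P = Te * v = 18.2380 * 1.5670
P = 28.58 kW


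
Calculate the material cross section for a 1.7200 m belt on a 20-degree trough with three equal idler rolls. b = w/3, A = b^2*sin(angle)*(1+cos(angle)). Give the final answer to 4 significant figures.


b = 1.7200/3 = 0.573333 m
A = 0.573333^2 * sin(20 deg) * (1 + cos(20 deg))
A = 0.2181 m^2


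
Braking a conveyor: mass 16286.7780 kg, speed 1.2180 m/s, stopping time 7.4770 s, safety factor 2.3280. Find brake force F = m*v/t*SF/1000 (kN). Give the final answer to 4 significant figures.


F = 16286.7780 * 1.2180 / 7.4770 * 2.3280 / 1000
F = 6.176 kN


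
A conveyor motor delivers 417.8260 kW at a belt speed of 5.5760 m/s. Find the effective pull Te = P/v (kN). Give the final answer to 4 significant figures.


Te = P / v = 417.8260 / 5.5760
Te = 74.93 kN


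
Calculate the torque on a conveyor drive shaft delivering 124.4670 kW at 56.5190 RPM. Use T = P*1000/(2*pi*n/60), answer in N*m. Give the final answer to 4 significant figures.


omega = 2*pi*56.5190/60 = 5.91866 rad/s
T = 124.4670*1000 / 5.91866
T = 21030 N*m


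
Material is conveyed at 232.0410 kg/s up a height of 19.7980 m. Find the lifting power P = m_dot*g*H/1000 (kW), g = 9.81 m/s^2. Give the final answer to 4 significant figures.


P = 232.0410 * 9.81 * 19.7980 / 1000
P = 45.07 kW


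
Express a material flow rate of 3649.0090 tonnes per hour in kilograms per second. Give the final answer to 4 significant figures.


m_dot = 3649.0090 * 1000 / 3600
m_dot = 1014 kg/s


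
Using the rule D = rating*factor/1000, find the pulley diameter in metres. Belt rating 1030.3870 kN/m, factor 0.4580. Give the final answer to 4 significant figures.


D = 1030.3870 * 0.4580 / 1000
D = 0.4719 m


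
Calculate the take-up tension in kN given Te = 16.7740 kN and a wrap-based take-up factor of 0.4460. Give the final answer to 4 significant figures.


T_tu = 16.7740 * 0.4460
T_tu = 7.481 kN


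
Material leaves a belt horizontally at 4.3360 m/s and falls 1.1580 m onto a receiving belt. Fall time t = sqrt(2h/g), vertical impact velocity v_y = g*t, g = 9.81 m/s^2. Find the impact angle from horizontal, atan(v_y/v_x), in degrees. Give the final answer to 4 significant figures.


t = sqrt(2*1.1580/9.81) = 0.485886 s
v_y = 9.81 * 0.485886 = 4.76654 m/s
angle = atan(4.76654 / 4.3360) = 47.71 deg


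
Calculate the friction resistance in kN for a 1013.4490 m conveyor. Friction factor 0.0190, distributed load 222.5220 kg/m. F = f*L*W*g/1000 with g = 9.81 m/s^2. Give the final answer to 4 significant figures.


F = 0.0190 * 1013.4490 * 222.5220 * 9.81 / 1000
F = 42.03 kN


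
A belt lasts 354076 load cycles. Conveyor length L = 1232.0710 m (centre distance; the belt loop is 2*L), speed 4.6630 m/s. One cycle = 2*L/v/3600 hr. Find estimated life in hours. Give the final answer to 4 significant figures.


cycle_time = 2 * 1232.0710 / 4.6630 / 3600 = 0.14679 hr
life = 354076 * 0.14679 = 51970 hours


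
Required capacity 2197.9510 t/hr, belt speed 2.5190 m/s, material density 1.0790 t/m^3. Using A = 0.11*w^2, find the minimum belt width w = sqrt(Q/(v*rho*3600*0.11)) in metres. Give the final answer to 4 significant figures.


A_req = 2197.9510 / (2.5190 * 1.0790 * 3600) = 0.224629 m^2
w = sqrt(0.224629 / 0.11)
w = 1.429 m


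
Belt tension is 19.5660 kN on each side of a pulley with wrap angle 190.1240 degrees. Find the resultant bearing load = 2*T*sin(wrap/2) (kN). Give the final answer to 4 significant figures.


F = 2 * 19.5660 * sin(190.1240/2 deg)
F = 38.98 kN


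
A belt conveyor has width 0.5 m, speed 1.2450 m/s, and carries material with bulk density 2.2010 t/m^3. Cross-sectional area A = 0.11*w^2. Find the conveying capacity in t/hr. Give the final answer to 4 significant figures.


A = 0.11 * 0.5^2 = 0.0275 m^2
C = 0.0275 * 1.2450 * 2.2010 * 3600
C = 271.3 t/hr


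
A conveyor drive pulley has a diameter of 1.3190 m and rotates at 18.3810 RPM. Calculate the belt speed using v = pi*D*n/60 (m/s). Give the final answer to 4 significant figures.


v = pi * 1.3190 * 18.3810 / 60
v = 1.269 m/s


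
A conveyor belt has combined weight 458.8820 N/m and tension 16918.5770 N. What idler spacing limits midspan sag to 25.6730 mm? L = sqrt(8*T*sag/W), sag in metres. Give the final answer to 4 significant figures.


sag = 25.6730/1000 = 0.025673 m
L = sqrt(8 * 16918.5770 * 0.025673 / 458.8820)
L = 2.752 m


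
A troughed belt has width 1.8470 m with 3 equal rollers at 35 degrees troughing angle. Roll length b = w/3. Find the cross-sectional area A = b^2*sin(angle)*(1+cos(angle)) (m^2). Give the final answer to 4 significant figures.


b = 1.8470/3 = 0.615667 m
A = 0.615667^2 * sin(35 deg) * (1 + cos(35 deg))
A = 0.3955 m^2


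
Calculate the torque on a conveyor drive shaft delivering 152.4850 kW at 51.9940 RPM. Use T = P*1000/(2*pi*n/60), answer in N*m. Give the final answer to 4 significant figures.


omega = 2*pi*51.9940/60 = 5.4448 rad/s
T = 152.4850*1000 / 5.4448
T = 28010 N*m


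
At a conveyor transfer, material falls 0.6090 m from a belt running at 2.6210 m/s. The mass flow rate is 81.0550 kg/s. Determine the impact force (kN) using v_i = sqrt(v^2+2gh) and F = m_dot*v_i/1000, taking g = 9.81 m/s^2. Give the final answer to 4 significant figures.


v_i = sqrt(2.6210^2 + 2*9.81*0.6090) = 4.338 m/s
F = 81.0550 * 4.338 / 1000
F = 0.3516 kN


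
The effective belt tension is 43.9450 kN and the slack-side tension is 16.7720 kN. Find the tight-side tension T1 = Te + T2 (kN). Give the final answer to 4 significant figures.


T1 = Te + T2 = 43.9450 + 16.7720
T1 = 60.72 kN


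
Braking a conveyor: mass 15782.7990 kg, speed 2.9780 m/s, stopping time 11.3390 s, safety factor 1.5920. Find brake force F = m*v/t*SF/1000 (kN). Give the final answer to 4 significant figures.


F = 15782.7990 * 2.9780 / 11.3390 * 1.5920 / 1000
F = 6.599 kN


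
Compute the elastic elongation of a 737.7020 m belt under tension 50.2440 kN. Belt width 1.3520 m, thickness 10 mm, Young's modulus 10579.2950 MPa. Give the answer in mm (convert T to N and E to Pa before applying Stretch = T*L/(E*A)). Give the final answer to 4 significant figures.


A = 1.3520 * 0.01 = 0.01352 m^2
Stretch = 50.2440*1000 * 737.7020 / (10579.2950e6 * 0.01352) * 1000
Stretch = 259.1 mm


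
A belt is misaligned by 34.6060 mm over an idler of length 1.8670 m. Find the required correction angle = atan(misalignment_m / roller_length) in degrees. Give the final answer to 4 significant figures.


misalign_m = 34.6060 / 1000 = 0.034606 m
angle = atan(0.034606 / 1.8670)
angle = 1.062 deg


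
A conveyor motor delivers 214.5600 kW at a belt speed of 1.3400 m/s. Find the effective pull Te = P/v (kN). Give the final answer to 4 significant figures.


Te = P / v = 214.5600 / 1.3400
Te = 160.1 kN


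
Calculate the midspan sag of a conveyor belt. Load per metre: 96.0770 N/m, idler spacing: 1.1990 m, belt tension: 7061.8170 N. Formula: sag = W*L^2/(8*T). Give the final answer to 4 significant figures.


sag = 96.0770 * 1.1990^2 / (8 * 7061.8170)
sag = 0.002445 m


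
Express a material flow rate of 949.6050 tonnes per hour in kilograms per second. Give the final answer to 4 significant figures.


m_dot = 949.6050 * 1000 / 3600
m_dot = 263.8 kg/s


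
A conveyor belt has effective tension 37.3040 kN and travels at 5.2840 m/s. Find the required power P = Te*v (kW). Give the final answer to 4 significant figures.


P = Te * v = 37.3040 * 5.2840
P = 197.1 kW


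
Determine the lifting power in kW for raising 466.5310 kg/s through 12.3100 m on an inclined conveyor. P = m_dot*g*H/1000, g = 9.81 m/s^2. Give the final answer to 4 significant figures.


P = 466.5310 * 9.81 * 12.3100 / 1000
P = 56.34 kW


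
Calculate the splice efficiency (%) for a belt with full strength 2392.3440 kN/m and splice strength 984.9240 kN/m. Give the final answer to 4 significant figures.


Eff = 984.9240 / 2392.3440 * 100
Eff = 41.17 %


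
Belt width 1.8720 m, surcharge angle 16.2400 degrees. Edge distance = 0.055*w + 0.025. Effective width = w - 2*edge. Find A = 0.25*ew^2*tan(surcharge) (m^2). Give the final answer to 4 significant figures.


edge = 0.055*1.8720 + 0.025 = 0.12796 m
ew = 1.8720 - 2*0.12796 = 1.61608 m
A = 0.25 * 1.61608^2 * tan(16.2400 deg)
A = 0.1902 m^2


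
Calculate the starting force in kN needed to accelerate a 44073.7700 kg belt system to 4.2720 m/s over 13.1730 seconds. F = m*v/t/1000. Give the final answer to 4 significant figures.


F = 44073.7700 * 4.2720 / 13.1730 / 1000
F = 14.29 kN


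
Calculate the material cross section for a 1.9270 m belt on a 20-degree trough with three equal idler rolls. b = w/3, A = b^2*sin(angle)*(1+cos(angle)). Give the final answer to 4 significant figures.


b = 1.9270/3 = 0.642333 m
A = 0.642333^2 * sin(20 deg) * (1 + cos(20 deg))
A = 0.2737 m^2


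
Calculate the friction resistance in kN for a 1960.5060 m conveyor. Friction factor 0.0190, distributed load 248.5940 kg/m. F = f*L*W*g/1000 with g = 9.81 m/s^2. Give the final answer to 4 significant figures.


F = 0.0190 * 1960.5060 * 248.5940 * 9.81 / 1000
F = 90.84 kN


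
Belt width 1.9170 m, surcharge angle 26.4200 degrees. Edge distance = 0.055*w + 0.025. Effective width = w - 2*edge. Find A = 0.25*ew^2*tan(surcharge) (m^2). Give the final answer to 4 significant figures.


edge = 0.055*1.9170 + 0.025 = 0.130435 m
ew = 1.9170 - 2*0.130435 = 1.65613 m
A = 0.25 * 1.65613^2 * tan(26.4200 deg)
A = 0.3407 m^2


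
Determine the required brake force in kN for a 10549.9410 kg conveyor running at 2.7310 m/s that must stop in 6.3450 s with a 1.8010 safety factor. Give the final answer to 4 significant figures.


F = 10549.9410 * 2.7310 / 6.3450 * 1.8010 / 1000
F = 8.178 kN


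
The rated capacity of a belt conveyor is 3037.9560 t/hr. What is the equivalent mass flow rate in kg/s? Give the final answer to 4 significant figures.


m_dot = 3037.9560 * 1000 / 3600
m_dot = 843.9 kg/s


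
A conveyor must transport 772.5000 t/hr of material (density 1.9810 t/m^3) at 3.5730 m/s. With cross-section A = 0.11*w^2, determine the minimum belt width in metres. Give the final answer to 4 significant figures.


A_req = 772.5000 / (3.5730 * 1.9810 * 3600) = 0.0303165 m^2
w = sqrt(0.0303165 / 0.11)
w = 0.5250 m


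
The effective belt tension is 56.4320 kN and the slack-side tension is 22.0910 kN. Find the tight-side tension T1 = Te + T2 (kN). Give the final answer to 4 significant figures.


T1 = Te + T2 = 56.4320 + 22.0910
T1 = 78.52 kN


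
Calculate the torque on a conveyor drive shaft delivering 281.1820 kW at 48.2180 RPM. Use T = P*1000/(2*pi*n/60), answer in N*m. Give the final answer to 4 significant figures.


omega = 2*pi*48.2180/60 = 5.04938 rad/s
T = 281.1820*1000 / 5.04938
T = 55690 N*m


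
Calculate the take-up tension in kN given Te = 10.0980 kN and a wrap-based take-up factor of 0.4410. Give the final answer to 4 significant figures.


T_tu = 10.0980 * 0.4410
T_tu = 4.453 kN


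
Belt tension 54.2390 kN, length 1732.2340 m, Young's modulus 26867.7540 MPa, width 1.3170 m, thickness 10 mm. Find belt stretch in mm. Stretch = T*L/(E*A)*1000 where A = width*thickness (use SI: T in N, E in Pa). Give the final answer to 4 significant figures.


A = 1.3170 * 0.01 = 0.01317 m^2
Stretch = 54.2390*1000 * 1732.2340 / (26867.7540e6 * 0.01317) * 1000
Stretch = 265.5 mm


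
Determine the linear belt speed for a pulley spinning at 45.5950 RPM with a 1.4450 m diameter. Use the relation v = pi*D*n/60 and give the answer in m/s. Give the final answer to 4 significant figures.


v = pi * 1.4450 * 45.5950 / 60
v = 3.450 m/s


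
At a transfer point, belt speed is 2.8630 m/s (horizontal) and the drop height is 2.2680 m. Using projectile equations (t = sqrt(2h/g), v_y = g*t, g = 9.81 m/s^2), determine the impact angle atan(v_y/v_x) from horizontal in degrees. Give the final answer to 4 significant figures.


t = sqrt(2*2.2680/9.81) = 0.679989 s
v_y = 9.81 * 0.679989 = 6.67069 m/s
angle = atan(6.67069 / 2.8630) = 66.77 deg


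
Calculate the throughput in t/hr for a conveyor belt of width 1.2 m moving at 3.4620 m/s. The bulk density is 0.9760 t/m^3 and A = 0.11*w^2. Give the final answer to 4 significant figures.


A = 0.11 * 1.2^2 = 0.1584 m^2
C = 0.1584 * 3.4620 * 0.9760 * 3600
C = 1927 t/hr


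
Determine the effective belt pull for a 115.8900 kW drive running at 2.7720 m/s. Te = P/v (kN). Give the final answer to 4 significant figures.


Te = P / v = 115.8900 / 2.7720
Te = 41.81 kN


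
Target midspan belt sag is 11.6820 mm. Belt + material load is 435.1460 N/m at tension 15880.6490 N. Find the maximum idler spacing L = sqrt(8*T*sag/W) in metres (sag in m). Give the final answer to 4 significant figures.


sag = 11.6820/1000 = 0.011682 m
L = sqrt(8 * 15880.6490 * 0.011682 / 435.1460)
L = 1.847 m


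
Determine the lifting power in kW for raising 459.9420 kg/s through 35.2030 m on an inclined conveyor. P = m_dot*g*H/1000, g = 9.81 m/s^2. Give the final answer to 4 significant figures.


P = 459.9420 * 9.81 * 35.2030 / 1000
P = 158.8 kW


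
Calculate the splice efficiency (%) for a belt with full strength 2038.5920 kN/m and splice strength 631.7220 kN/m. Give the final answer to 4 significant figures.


Eff = 631.7220 / 2038.5920 * 100
Eff = 30.99 %


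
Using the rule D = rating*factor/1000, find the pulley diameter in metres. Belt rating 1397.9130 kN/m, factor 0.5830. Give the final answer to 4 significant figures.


D = 1397.9130 * 0.5830 / 1000
D = 0.8150 m


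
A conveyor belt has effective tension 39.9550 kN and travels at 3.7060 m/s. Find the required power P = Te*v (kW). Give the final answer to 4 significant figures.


P = Te * v = 39.9550 * 3.7060
P = 148.1 kW


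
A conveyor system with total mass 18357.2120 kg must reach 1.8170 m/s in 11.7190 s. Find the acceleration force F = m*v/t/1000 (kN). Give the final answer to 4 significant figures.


F = 18357.2120 * 1.8170 / 11.7190 / 1000
F = 2.846 kN


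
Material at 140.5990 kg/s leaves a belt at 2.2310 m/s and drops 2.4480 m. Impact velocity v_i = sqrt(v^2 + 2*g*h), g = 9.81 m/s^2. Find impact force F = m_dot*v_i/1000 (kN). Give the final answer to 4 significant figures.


v_i = sqrt(2.2310^2 + 2*9.81*2.4480) = 7.2806 m/s
F = 140.5990 * 7.2806 / 1000
F = 1.024 kN


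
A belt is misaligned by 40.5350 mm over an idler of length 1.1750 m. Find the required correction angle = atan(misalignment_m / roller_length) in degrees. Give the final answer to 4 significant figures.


misalign_m = 40.5350 / 1000 = 0.040535 m
angle = atan(0.040535 / 1.1750)
angle = 1.976 deg


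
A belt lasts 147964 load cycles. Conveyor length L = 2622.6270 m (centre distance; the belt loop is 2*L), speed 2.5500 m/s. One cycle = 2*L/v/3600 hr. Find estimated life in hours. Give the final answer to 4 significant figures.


cycle_time = 2 * 2622.6270 / 2.5500 / 3600 = 0.571378 hr
life = 147964 * 0.571378 = 84540 hours


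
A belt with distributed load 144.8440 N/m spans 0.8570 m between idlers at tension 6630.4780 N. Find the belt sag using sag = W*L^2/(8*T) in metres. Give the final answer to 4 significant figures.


sag = 144.8440 * 0.8570^2 / (8 * 6630.4780)
sag = 0.002006 m


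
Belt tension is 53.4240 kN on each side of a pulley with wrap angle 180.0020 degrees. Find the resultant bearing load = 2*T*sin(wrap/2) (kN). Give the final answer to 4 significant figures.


F = 2 * 53.4240 * sin(180.0020/2 deg)
F = 106.8 kN


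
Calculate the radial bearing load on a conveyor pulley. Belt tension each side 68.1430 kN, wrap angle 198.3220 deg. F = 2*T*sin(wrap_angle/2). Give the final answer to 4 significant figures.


F = 2 * 68.1430 * sin(198.3220/2 deg)
F = 134.5 kN


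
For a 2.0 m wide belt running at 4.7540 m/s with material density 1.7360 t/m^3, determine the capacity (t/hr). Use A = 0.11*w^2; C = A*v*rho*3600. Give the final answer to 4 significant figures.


A = 0.11 * 2.0^2 = 0.44 m^2
C = 0.44 * 4.7540 * 1.7360 * 3600
C = 13070 t/hr


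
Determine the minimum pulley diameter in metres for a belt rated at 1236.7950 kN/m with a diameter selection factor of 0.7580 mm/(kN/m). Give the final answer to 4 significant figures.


D = 1236.7950 * 0.7580 / 1000
D = 0.9375 m


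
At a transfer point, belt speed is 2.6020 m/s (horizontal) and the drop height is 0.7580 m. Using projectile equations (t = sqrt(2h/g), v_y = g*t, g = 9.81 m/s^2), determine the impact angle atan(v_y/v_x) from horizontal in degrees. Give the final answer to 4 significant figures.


t = sqrt(2*0.7580/9.81) = 0.393111 s
v_y = 9.81 * 0.393111 = 3.85642 m/s
angle = atan(3.85642 / 2.6020) = 55.99 deg


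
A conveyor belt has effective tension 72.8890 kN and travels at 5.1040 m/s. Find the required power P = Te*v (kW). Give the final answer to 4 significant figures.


P = Te * v = 72.8890 * 5.1040
P = 372.0 kW


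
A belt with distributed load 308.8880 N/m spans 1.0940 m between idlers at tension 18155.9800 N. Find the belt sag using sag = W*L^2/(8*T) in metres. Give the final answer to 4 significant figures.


sag = 308.8880 * 1.0940^2 / (8 * 18155.9800)
sag = 0.002545 m


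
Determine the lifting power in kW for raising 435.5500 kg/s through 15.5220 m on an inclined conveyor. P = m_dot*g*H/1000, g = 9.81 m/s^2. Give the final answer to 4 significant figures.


P = 435.5500 * 9.81 * 15.5220 / 1000
P = 66.32 kW


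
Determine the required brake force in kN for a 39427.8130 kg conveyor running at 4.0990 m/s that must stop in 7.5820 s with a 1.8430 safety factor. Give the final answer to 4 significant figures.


F = 39427.8130 * 4.0990 / 7.5820 * 1.8430 / 1000
F = 39.28 kN


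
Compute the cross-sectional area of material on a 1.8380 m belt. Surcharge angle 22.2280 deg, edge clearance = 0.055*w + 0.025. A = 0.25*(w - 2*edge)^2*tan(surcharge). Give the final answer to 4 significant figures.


edge = 0.055*1.8380 + 0.025 = 0.12609 m
ew = 1.8380 - 2*0.12609 = 1.58582 m
A = 0.25 * 1.58582^2 * tan(22.2280 deg)
A = 0.2569 m^2


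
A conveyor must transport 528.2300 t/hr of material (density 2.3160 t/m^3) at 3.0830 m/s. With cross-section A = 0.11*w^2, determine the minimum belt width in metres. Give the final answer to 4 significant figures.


A_req = 528.2300 / (3.0830 * 2.3160 * 3600) = 0.0205498 m^2
w = sqrt(0.0205498 / 0.11)
w = 0.4322 m


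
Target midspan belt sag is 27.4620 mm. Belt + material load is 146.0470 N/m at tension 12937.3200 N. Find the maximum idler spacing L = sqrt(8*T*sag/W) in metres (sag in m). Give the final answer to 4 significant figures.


sag = 27.4620/1000 = 0.027462 m
L = sqrt(8 * 12937.3200 * 0.027462 / 146.0470)
L = 4.412 m


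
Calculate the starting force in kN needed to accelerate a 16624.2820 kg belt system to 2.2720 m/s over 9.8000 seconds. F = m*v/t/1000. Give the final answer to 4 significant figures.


F = 16624.2820 * 2.2720 / 9.8000 / 1000
F = 3.854 kN


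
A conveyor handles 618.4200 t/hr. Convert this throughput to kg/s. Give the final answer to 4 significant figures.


m_dot = 618.4200 * 1000 / 3600
m_dot = 171.8 kg/s


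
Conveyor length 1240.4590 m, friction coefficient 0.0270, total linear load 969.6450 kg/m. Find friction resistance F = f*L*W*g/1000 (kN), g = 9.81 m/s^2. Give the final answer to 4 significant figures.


F = 0.0270 * 1240.4590 * 969.6450 * 9.81 / 1000
F = 318.6 kN


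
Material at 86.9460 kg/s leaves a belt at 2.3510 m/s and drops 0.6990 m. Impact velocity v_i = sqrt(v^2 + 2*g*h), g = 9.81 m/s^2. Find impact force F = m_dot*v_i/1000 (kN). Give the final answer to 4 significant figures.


v_i = sqrt(2.3510^2 + 2*9.81*0.6990) = 4.38652 m/s
F = 86.9460 * 4.38652 / 1000
F = 0.3814 kN


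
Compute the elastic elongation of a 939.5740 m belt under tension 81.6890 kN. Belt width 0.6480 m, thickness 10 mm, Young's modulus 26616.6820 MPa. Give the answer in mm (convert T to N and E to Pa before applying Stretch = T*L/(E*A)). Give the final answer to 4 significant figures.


A = 0.6480 * 0.01 = 0.00648 m^2
Stretch = 81.6890*1000 * 939.5740 / (26616.6820e6 * 0.00648) * 1000
Stretch = 445.0 mm


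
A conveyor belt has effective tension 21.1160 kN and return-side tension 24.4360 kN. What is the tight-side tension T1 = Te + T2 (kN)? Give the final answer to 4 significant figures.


T1 = Te + T2 = 21.1160 + 24.4360
T1 = 45.55 kN


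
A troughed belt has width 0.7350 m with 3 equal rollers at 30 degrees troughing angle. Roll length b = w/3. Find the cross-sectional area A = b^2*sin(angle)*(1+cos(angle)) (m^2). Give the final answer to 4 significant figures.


b = 0.7350/3 = 0.245 m
A = 0.245^2 * sin(30 deg) * (1 + cos(30 deg))
A = 0.05600 m^2


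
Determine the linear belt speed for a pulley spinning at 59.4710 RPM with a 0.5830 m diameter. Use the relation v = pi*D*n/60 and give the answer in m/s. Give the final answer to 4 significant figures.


v = pi * 0.5830 * 59.4710 / 60
v = 1.815 m/s


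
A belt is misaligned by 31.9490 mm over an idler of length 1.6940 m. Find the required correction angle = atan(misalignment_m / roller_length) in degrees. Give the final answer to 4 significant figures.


misalign_m = 31.9490 / 1000 = 0.031949 m
angle = atan(0.031949 / 1.6940)
angle = 1.080 deg


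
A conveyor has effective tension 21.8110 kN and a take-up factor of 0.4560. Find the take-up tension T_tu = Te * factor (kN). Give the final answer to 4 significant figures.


T_tu = 21.8110 * 0.4560
T_tu = 9.946 kN


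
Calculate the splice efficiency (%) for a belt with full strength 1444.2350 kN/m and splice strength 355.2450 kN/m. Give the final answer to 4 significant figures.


Eff = 355.2450 / 1444.2350 * 100
Eff = 24.60 %


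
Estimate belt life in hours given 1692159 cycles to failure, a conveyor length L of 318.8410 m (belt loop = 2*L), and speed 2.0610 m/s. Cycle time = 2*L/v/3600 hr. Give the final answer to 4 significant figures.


cycle_time = 2 * 318.8410 / 2.0610 / 3600 = 0.0859456 hr
life = 1692159 * 0.0859456 = 145400 hours


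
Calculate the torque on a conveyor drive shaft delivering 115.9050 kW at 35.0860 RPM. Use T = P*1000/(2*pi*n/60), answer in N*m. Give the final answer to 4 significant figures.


omega = 2*pi*35.0860/60 = 3.6742 rad/s
T = 115.9050*1000 / 3.6742
T = 31550 N*m


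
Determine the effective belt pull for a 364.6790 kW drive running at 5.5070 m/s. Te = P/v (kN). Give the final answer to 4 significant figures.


Te = P / v = 364.6790 / 5.5070
Te = 66.22 kN


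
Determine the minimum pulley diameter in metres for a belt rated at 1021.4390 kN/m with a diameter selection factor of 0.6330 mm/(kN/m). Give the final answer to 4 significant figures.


D = 1021.4390 * 0.6330 / 1000
D = 0.6466 m


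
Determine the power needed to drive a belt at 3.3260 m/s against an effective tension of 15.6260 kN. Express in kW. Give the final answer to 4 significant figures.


P = Te * v = 15.6260 * 3.3260
P = 51.97 kW


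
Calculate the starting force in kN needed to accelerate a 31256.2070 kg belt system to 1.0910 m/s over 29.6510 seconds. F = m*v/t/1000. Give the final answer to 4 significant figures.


F = 31256.2070 * 1.0910 / 29.6510 / 1000
F = 1.150 kN


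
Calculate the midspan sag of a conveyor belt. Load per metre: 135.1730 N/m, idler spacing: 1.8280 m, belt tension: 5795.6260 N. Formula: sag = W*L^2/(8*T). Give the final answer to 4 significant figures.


sag = 135.1730 * 1.8280^2 / (8 * 5795.6260)
sag = 0.009742 m


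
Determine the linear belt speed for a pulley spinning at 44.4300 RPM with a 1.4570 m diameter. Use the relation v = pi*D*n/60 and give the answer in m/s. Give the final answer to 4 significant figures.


v = pi * 1.4570 * 44.4300 / 60
v = 3.389 m/s


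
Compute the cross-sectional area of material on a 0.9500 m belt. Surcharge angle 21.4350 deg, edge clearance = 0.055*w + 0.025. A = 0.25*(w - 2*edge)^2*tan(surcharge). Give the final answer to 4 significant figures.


edge = 0.055*0.9500 + 0.025 = 0.07725 m
ew = 0.9500 - 2*0.07725 = 0.7955 m
A = 0.25 * 0.7955^2 * tan(21.4350 deg)
A = 0.06211 m^2


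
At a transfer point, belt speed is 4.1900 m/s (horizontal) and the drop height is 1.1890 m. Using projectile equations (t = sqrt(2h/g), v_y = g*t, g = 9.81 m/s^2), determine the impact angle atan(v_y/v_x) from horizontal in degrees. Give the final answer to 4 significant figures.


t = sqrt(2*1.1890/9.81) = 0.492347 s
v_y = 9.81 * 0.492347 = 4.82992 m/s
angle = atan(4.82992 / 4.1900) = 49.06 deg


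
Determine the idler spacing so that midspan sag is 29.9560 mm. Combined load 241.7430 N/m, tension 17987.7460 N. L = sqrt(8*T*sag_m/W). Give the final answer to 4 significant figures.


sag = 29.9560/1000 = 0.029956 m
L = sqrt(8 * 17987.7460 * 0.029956 / 241.7430)
L = 4.223 m


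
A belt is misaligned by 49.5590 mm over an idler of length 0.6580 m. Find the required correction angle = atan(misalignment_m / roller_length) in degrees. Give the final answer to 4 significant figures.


misalign_m = 49.5590 / 1000 = 0.049559 m
angle = atan(0.049559 / 0.6580)
angle = 4.307 deg


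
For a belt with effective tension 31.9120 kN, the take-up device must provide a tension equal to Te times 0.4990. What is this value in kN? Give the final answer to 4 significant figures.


T_tu = 31.9120 * 0.4990
T_tu = 15.92 kN


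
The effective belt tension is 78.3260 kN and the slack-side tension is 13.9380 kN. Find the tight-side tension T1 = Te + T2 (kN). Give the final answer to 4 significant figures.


T1 = Te + T2 = 78.3260 + 13.9380
T1 = 92.26 kN


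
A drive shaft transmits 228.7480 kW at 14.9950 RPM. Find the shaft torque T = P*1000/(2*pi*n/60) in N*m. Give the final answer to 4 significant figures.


omega = 2*pi*14.9950/60 = 1.57027 rad/s
T = 228.7480*1000 / 1.57027
T = 145700 N*m


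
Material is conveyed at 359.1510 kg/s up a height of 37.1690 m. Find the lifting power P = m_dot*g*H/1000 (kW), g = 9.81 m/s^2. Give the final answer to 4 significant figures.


P = 359.1510 * 9.81 * 37.1690 / 1000
P = 131.0 kW


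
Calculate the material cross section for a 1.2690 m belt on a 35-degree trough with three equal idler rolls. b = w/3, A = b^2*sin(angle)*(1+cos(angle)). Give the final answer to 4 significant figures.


b = 1.2690/3 = 0.423 m
A = 0.423^2 * sin(35 deg) * (1 + cos(35 deg))
A = 0.1867 m^2


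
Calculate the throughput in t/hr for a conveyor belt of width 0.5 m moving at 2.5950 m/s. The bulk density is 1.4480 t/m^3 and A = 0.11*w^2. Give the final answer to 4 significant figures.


A = 0.11 * 0.5^2 = 0.0275 m^2
C = 0.0275 * 2.5950 * 1.4480 * 3600
C = 372.0 t/hr


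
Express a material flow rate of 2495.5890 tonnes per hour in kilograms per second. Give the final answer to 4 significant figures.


m_dot = 2495.5890 * 1000 / 3600
m_dot = 693.2 kg/s


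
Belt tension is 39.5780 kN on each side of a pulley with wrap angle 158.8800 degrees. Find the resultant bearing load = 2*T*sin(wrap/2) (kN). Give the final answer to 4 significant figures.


F = 2 * 39.5780 * sin(158.8800/2 deg)
F = 77.82 kN


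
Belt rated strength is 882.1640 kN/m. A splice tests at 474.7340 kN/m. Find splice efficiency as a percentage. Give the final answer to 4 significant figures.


Eff = 474.7340 / 882.1640 * 100
Eff = 53.81 %


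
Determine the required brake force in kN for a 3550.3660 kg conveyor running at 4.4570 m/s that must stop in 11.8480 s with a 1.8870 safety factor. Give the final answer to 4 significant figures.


F = 3550.3660 * 4.4570 / 11.8480 * 1.8870 / 1000
F = 2.520 kN


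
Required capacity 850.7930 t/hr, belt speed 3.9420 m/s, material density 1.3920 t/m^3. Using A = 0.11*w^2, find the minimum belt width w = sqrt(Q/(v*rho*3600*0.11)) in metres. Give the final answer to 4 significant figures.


A_req = 850.7930 / (3.9420 * 1.3920 * 3600) = 0.0430691 m^2
w = sqrt(0.0430691 / 0.11)
w = 0.6257 m


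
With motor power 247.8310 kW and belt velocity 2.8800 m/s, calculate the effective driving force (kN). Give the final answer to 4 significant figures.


Te = P / v = 247.8310 / 2.8800
Te = 86.05 kN


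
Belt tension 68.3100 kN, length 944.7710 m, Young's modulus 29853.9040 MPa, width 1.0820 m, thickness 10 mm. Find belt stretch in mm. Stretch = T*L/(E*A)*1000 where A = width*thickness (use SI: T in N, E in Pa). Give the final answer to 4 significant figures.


A = 1.0820 * 0.01 = 0.01082 m^2
Stretch = 68.3100*1000 * 944.7710 / (29853.9040e6 * 0.01082) * 1000
Stretch = 199.8 mm


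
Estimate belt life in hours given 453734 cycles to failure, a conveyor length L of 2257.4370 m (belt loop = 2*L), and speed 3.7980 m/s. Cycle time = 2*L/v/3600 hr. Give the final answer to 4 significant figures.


cycle_time = 2 * 2257.4370 / 3.7980 / 3600 = 0.330208 hr
life = 453734 * 0.330208 = 149800 hours


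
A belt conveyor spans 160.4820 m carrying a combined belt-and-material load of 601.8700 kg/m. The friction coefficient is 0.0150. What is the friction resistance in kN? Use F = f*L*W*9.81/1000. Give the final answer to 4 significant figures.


F = 0.0150 * 160.4820 * 601.8700 * 9.81 / 1000
F = 14.21 kN


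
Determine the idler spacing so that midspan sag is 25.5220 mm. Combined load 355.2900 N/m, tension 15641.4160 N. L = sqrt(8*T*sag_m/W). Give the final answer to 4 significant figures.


sag = 25.5220/1000 = 0.025522 m
L = sqrt(8 * 15641.4160 * 0.025522 / 355.2900)
L = 2.998 m
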